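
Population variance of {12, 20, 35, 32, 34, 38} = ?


Mean = 28.5000
Squared deviations: 272.2500, 72.2500, 42.2500, 12.2500, 30.2500, 90.2500
Sum = 519.5000
Variance = 519.5000/6 = 86.5833

Variance = 86.5833


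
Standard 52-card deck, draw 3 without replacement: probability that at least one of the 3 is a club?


P(at least one) = 1 - P(none)
P(none) = (39/52) × (38/51) × (37/50) = 0.413529
P(at least one) = 1 - 0.413529 = 0.5865

P = 0.5865


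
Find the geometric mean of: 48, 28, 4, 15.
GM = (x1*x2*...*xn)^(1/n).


Product = 48 × 28 × 4 × 15 = 80640
GM = 80640^(1/4) = 16.8515

GM = 16.8515


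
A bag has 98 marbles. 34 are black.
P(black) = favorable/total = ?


P = 34/98 = 0.3469

P = 0.3469


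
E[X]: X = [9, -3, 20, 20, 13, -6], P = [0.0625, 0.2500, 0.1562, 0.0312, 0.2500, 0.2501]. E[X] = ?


E[X] = 9*0.0625 - 3*0.2500 + 20*0.1562 + 20*0.0312 + 13*0.2500 - 6*0.2501
= 0.5625 - 0.7500 + 3.1240 + 0.6240 + 3.2500 - 1.5006
= 5.3099

E[X] = 5.3099


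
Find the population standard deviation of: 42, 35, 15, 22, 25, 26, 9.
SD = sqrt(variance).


Mean = 24.8571
Variance = 107.8367
SD = sqrt(107.8367) = 10.3844

SD = 10.3844


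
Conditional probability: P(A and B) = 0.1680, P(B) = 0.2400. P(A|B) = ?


P(A|B) = 0.1680/0.2400 = 0.7000

P(A|B) = 0.7000


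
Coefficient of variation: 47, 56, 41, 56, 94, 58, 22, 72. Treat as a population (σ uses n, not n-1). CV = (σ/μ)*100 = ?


Mean = 55.7500
SD = 19.8919
CV = (19.8919/55.7500)*100 = 35.6805%

CV = 35.6805%


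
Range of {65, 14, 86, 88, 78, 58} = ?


Max = 88, Min = 14
Range = 88 - 14 = 74

Range = 74


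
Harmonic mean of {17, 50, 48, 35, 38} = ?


Sum of reciprocals = 1/17 + 1/50 + 1/48 + 1/35 + 1/38 = 0.154544
HM = 5/0.154544 = 32.3532

HM = 32.3532


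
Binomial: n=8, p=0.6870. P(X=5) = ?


C(8,5) = 56
p^5 = 0.153033
(1-p)^3 = 0.030664
P = 56 * 0.153033 * 0.030664 = 0.2628

P(X=5) = 0.2628


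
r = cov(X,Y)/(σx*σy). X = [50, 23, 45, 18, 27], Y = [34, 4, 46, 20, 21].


Mean X = 32.6000, Mean Y = 25.0000
SD X = 12.595237, SD Y = 14.170392
Cov = 142.800000
r = 142.800000/(12.595237*14.170392) = 0.8001

r = 0.8001


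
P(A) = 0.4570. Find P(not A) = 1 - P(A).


P(not A) = 1 - 0.4570 = 0.5430

P(not A) = 0.5430


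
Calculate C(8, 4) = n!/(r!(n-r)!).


C(8,4) = 8!/(4! × 4!)
= 40320/(24 × 24)
= 70

C(8,4) = 70


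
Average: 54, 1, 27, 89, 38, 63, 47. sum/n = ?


Sum = 54 + 1 + 27 + 89 + 38 + 63 + 47 = 319
n = 7
Mean = 319/7 = 45.5714

Mean = 45.5714


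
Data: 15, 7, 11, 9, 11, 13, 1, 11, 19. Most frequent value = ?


Frequencies: 1:1, 7:1, 9:1, 11:3, 13:1, 15:1, 19:1
Max frequency = 3
Mode = 11

Mode = 11


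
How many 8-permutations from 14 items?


P(14,8) = 14!/6!
= 87178291200/720
= 121080960

P(14,8) = 121080960


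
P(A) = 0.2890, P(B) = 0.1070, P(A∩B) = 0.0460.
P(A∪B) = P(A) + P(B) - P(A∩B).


P(A∪B) = 0.2890 + 0.1070 - 0.0460
= 0.3960 - 0.0460
= 0.3500

P(A∪B) = 0.3500


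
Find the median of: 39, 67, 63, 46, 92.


Sorted: 39, 46, 63, 67, 92
n = 5 (odd)
Middle value = 63

Median = 63


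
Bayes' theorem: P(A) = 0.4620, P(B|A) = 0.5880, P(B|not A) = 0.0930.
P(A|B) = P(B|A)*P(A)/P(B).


P(B) = P(B|A)*P(A) + P(B|A')*P(A')
= 0.5880*0.4620 + 0.0930*0.5380
= 0.271656 + 0.050034 = 0.321690
P(A|B) = 0.271656/0.321690 = 0.8445

P(A|B) = 0.8445


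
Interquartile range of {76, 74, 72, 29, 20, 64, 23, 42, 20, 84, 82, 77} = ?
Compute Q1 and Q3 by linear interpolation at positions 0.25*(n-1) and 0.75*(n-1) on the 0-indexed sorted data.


Sorted: 20, 20, 23, 29, 42, 64, 72, 74, 76, 77, 82, 84
Q1 (25th %ile) = 27.5000
Q3 (75th %ile) = 76.2500
IQR = 76.2500 - 27.5000 = 48.7500

IQR = 48.7500


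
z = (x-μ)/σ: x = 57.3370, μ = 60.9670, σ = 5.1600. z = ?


z = (57.3370 - 60.9670)/5.1600
= -3.6300/5.1600
= -0.7035

z = -0.7035


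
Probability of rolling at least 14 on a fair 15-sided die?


Favorable outcomes (roll ≥ 14): 2
Total outcomes = 15
P = 2/15 = 0.1333

P = 0.1333


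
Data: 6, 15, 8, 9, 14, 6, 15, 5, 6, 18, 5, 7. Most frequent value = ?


Frequencies: 5:2, 6:3, 7:1, 8:1, 9:1, 14:1, 15:2, 18:1
Max frequency = 3
Mode = 6

Mode = 6


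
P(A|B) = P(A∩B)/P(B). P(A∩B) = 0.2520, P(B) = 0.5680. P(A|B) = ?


P(A|B) = 0.2520/0.5680 = 0.4437

P(A|B) = 0.4437


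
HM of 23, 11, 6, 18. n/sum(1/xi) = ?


Sum of reciprocals = 1/23 + 1/11 + 1/6 + 1/18 = 0.356610
HM = 4/0.356610 = 11.2167

HM = 11.2167


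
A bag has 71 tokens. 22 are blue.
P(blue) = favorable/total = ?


P = 22/71 = 0.3099

P = 0.3099


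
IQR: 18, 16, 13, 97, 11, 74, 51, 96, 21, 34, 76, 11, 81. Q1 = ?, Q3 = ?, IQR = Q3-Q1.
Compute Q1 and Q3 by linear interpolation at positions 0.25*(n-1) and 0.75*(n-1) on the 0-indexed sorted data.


Sorted: 11, 11, 13, 16, 18, 21, 34, 51, 74, 76, 81, 96, 97
Q1 (25th %ile) = 16.0000
Q3 (75th %ile) = 76.0000
IQR = 76.0000 - 16.0000 = 60.0000

IQR = 60.0000


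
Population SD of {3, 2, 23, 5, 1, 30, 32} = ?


Mean = 13.7143
Variance = 167.9184
SD = sqrt(167.9184) = 12.9583

SD = 12.9583


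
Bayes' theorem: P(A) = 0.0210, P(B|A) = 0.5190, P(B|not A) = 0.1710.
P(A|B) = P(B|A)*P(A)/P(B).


P(B) = P(B|A)*P(A) + P(B|A')*P(A')
= 0.5190*0.0210 + 0.1710*0.9790
= 0.010899 + 0.167409 = 0.178308
P(A|B) = 0.010899/0.178308 = 0.0611

P(A|B) = 0.0611


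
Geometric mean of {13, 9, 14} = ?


Product = 13 × 9 × 14 = 1638
GM = 1638^(1/3) = 11.7879

GM = 11.7879


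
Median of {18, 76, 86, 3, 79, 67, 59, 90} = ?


Sorted: 3, 18, 59, 67, 76, 79, 86, 90
n = 8 (even)
Middle values: 67 and 76
Median = (67+76)/2 = 71.5000

Median = 71.5000


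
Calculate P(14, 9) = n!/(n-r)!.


P(14,9) = 14!/5!
= 87178291200/120
= 726485760

P(14,9) = 726485760


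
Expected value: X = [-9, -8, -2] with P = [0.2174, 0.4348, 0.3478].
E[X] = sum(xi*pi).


E[X] = -9*0.2174 - 8*0.4348 - 2*0.3478
= -1.9566 - 3.4784 - 0.6956
= -6.1306

E[X] = -6.1306


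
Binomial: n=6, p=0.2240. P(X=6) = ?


C(6,6) = 1
p^6 = 0.000126
(1-p)^0 = 1.000000
P = 1 * 0.000126 * 1.000000 = 0.0001

P(X=6) = 0.0001


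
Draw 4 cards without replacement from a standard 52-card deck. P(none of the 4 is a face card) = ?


P(no face cards) = (40/52) × (39/51) × (38/50) × (37/49)
= 0.3376

P = 0.3376


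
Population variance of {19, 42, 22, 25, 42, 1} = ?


Mean = 25.1667
Squared deviations: 38.0278, 283.3611, 10.0278, 0.0278, 283.3611, 584.0278
Sum = 1198.8333
Variance = 1198.8333/6 = 199.8056

Variance = 199.8056


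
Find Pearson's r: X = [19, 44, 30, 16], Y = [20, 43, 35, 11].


Mean X = 27.2500, Mean Y = 27.2500
SD X = 10.985786, SD Y = 12.497500
Cov = 131.937500
r = 131.937500/(10.985786*12.497500) = 0.9610

r = 0.9610


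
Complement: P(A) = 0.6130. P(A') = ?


P(not A) = 1 - 0.6130 = 0.3870

P(not A) = 0.3870


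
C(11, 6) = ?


C(11,6) = 11!/(6! × 5!)
= 39916800/(720 × 120)
= 462

C(11,6) = 462


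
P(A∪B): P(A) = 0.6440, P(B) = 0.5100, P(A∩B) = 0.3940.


P(A∪B) = 0.6440 + 0.5100 - 0.3940
= 1.1540 - 0.3940
= 0.7600

P(A∪B) = 0.7600


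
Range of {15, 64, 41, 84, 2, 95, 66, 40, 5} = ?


Max = 95, Min = 2
Range = 95 - 2 = 93

Range = 93


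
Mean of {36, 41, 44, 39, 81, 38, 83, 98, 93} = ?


Sum = 36 + 41 + 44 + 39 + 81 + 38 + 83 + 98 + 93 = 553
n = 9
Mean = 553/9 = 61.4444

Mean = 61.4444


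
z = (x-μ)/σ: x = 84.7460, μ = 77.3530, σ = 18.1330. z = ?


z = (84.7460 - 77.3530)/18.1330
= 7.3930/18.1330
= 0.4077

z = 0.4077


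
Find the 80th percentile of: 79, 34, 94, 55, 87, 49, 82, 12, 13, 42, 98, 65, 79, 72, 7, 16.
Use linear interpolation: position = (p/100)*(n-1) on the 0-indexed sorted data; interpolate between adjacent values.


Sorted: 7, 12, 13, 16, 34, 42, 49, 55, 65, 72, 79, 79, 82, 87, 94, 98
n = 16
Index = 80/100 * 15 = 12.0000
Lower = data[12] = 82, Upper = data[13] = 87
P80 = 82 + 0*(5) = 82.0000

P80 = 82.0000


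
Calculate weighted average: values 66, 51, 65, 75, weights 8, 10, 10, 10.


Numerator = 66*8 + 51*10 + 65*10 + 75*10 = 2438
Denominator = 8 + 10 + 10 + 10 = 38
WM = 2438/38 = 64.1579

WM = 64.1579


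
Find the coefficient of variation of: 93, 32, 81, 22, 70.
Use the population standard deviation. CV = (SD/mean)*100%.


Mean = 59.6000
SD = 27.7748
CV = (27.7748/59.6000)*100 = 46.6020%

CV = 46.6020%


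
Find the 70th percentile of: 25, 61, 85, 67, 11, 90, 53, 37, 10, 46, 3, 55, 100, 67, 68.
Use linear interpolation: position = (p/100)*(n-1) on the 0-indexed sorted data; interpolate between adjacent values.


Sorted: 3, 10, 11, 25, 37, 46, 53, 55, 61, 67, 67, 68, 85, 90, 100
n = 15
Index = 70/100 * 14 = 9.8000
Lower = data[9] = 67, Upper = data[10] = 67
P70 = 67 + 0.8000*(0) = 67.0000

P70 = 67.0000


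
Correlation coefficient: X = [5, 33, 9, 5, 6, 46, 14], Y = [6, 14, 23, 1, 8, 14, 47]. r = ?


Mean X = 16.8571, Mean Y = 16.1429
SD X = 15.018356, SD Y = 14.176727
Cov = 21.306122
r = 21.306122/(15.018356*14.176727) = 0.1001

r = 0.1001


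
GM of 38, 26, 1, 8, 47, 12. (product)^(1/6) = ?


Product = 38 × 26 × 1 × 8 × 47 × 12 = 4457856
GM = 4457856^(1/6) = 12.8288

GM = 12.8288


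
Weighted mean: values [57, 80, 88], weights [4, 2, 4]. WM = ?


Numerator = 57*4 + 80*2 + 88*4 = 740
Denominator = 4 + 2 + 4 = 10
WM = 740/10 = 74.0000

WM = 74.0000


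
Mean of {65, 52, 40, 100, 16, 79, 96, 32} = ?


Sum = 65 + 52 + 40 + 100 + 16 + 79 + 96 + 32 = 480
n = 8
Mean = 480/8 = 60.0000

Mean = 60.0000


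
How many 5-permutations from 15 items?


P(15,5) = 15!/10!
= 1307674368000/3628800
= 360360

P(15,5) = 360360


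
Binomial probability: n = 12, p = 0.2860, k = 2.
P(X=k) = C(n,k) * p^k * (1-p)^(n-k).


C(12,2) = 66
p^2 = 0.081796
(1-p)^10 = 0.034434
P = 66 * 0.081796 * 0.034434 = 0.1859

P(X=2) = 0.1859


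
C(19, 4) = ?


C(19,4) = 19!/(4! × 15!)
= 121645100408832000/(24 × 1307674368000)
= 3876

C(19,4) = 3876


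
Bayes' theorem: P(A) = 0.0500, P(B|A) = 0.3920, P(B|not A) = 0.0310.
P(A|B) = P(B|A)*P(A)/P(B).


P(B) = P(B|A)*P(A) + P(B|A')*P(A')
= 0.3920*0.0500 + 0.0310*0.9500
= 0.019600 + 0.029450 = 0.049050
P(A|B) = 0.019600/0.049050 = 0.3996

P(A|B) = 0.3996


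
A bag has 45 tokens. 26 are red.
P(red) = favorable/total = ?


P = 26/45 = 0.5778

P = 0.5778


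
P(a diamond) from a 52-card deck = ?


13 diamonds in 52 cards
P = 13/52 = 0.2500

P = 0.2500


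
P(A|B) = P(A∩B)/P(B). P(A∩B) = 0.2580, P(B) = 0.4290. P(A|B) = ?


P(A|B) = 0.2580/0.4290 = 0.6014

P(A|B) = 0.6014


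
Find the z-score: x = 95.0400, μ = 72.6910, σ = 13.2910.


z = (95.0400 - 72.6910)/13.2910
= 22.3490/13.2910
= 1.6815

z = 1.6815


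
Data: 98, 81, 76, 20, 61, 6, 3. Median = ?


Sorted: 3, 6, 20, 61, 76, 81, 98
n = 7 (odd)
Middle value = 61

Median = 61


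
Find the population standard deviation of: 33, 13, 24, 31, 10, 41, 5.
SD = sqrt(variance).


Mean = 22.4286
Variance = 154.2449
SD = sqrt(154.2449) = 12.4195

SD = 12.4195


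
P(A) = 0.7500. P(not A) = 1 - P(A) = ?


P(not A) = 1 - 0.7500 = 0.2500

P(not A) = 0.2500


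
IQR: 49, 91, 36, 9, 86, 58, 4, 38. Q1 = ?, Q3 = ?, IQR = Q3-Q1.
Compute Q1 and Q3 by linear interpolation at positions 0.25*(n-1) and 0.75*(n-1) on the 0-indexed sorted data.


Sorted: 4, 9, 36, 38, 49, 58, 86, 91
Q1 (25th %ile) = 29.2500
Q3 (75th %ile) = 65.0000
IQR = 65.0000 - 29.2500 = 35.7500

IQR = 35.7500


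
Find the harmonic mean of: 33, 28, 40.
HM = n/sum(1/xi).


Sum of reciprocals = 1/33 + 1/28 + 1/40 = 0.091017
HM = 3/0.091017 = 32.9608

HM = 32.9608


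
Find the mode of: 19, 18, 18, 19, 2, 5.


Frequencies: 2:1, 5:1, 18:2, 19:2
Max frequency = 2
Mode = 18, 19

Mode = 18, 19


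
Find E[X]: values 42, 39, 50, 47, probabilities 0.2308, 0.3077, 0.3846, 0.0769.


E[X] = 42*0.2308 + 39*0.3077 + 50*0.3846 + 47*0.0769
= 9.6936 + 12.0003 + 19.2300 + 3.6143
= 44.5382

E[X] = 44.5382


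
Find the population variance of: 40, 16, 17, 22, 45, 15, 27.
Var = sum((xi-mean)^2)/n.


Mean = 26.0000
Squared deviations: 196.0000, 100.0000, 81.0000, 16.0000, 361.0000, 121.0000, 1.0000
Sum = 876.0000
Variance = 876.0000/7 = 125.1429

Variance = 125.1429


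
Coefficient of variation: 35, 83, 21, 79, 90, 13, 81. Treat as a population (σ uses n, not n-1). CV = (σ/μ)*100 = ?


Mean = 57.4286
SD = 30.5654
CV = (30.5654/57.4286)*100 = 53.2234%

CV = 53.2234%


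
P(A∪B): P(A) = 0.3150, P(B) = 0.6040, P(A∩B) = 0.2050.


P(A∪B) = 0.3150 + 0.6040 - 0.2050
= 0.9190 - 0.2050
= 0.7140

P(A∪B) = 0.7140


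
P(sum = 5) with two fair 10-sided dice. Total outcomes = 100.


Total outcomes = 10×10 = 100
Favorable (sum = 5): 4
P = 4/100 = 0.0400

P = 0.0400


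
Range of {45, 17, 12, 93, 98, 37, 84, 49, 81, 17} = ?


Max = 98, Min = 12
Range = 98 - 12 = 86

Range = 86


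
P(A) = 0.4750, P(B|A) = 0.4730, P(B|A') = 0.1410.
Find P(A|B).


P(B) = P(B|A)*P(A) + P(B|A')*P(A')
= 0.4730*0.4750 + 0.1410*0.5250
= 0.224675 + 0.074025 = 0.298700
P(A|B) = 0.224675/0.298700 = 0.7522

P(A|B) = 0.7522


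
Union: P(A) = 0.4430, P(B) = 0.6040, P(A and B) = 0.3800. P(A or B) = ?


P(A∪B) = 0.4430 + 0.6040 - 0.3800
= 1.0470 - 0.3800
= 0.6670

P(A∪B) = 0.6670


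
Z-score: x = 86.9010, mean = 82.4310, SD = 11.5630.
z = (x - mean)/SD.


z = (86.9010 - 82.4310)/11.5630
= 4.4700/11.5630
= 0.3866

z = 0.3866


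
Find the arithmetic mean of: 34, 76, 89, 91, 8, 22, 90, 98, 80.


Sum = 34 + 76 + 89 + 91 + 8 + 22 + 90 + 98 + 80 = 588
n = 9
Mean = 588/9 = 65.3333

Mean = 65.3333


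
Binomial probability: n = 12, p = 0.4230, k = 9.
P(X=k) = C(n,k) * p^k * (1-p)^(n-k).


C(12,9) = 220
p^9 = 0.000434
(1-p)^3 = 0.192100
P = 220 * 0.000434 * 0.192100 = 0.0183

P(X=9) = 0.0183


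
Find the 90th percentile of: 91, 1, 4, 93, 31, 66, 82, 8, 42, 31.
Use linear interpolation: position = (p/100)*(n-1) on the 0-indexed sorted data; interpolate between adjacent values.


Sorted: 1, 4, 8, 31, 31, 42, 66, 82, 91, 93
n = 10
Index = 90/100 * 9 = 8.1000
Lower = data[8] = 91, Upper = data[9] = 93
P90 = 91 + 0.1000*(2) = 91.2000

P90 = 91.2000


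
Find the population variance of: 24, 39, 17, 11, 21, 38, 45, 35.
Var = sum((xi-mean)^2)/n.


Mean = 28.7500
Squared deviations: 22.5625, 105.0625, 138.0625, 315.0625, 60.0625, 85.5625, 264.0625, 39.0625
Sum = 1029.5000
Variance = 1029.5000/8 = 128.6875

Variance = 128.6875


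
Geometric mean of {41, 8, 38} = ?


Product = 41 × 8 × 38 = 12464
GM = 12464^(1/3) = 23.1856

GM = 23.1856


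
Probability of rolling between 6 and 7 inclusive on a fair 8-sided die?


Favorable outcomes (6 ≤ roll ≤ 7): 2
Total outcomes = 8
P = 2/8 = 0.2500

P = 0.2500


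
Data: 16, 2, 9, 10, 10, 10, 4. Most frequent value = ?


Frequencies: 2:1, 4:1, 9:1, 10:3, 16:1
Max frequency = 3
Mode = 10

Mode = 10


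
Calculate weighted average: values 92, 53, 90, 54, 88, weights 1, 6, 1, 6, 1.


Numerator = 92*1 + 53*6 + 90*1 + 54*6 + 88*1 = 912
Denominator = 1 + 6 + 1 + 6 + 1 = 15
WM = 912/15 = 60.8000

WM = 60.8000


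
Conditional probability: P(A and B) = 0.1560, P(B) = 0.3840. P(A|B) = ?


P(A|B) = 0.1560/0.3840 = 0.4062

P(A|B) = 0.4062


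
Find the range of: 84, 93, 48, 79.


Max = 93, Min = 48
Range = 93 - 48 = 45

Range = 45


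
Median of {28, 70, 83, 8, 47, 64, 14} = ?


Sorted: 8, 14, 28, 47, 64, 70, 83
n = 7 (odd)
Middle value = 47

Median = 47


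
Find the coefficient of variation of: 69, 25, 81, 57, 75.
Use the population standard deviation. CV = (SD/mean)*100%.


Mean = 61.4000
SD = 19.8555
CV = (19.8555/61.4000)*100 = 32.3379%

CV = 32.3379%


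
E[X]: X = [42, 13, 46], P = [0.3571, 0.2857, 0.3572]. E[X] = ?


E[X] = 42*0.3571 + 13*0.2857 + 46*0.3572
= 14.9982 + 3.7141 + 16.4312
= 35.1435

E[X] = 35.1435


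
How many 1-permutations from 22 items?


P(22,1) = 22!/21!
= 1124000727777607680000/51090942171709440000
= 22

P(22,1) = 22


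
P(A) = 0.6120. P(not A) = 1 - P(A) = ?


P(not A) = 1 - 0.6120 = 0.3880

P(not A) = 0.3880


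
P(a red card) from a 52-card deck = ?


26 red cards in 52 cards
P = 26/52 = 0.5000

P = 0.5000


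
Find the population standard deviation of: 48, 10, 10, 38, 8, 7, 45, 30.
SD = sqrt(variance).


Mean = 24.5000
Variance = 273.0000
SD = sqrt(273.0000) = 16.5227

SD = 16.5227


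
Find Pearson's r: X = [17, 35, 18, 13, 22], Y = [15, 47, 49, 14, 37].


Mean X = 21.0000, Mean Y = 32.4000
SD X = 7.563068, SD Y = 15.173661
Cov = 75.200000
r = 75.200000/(7.563068*15.173661) = 0.6553

r = 0.6553


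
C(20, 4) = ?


C(20,4) = 20!/(4! × 16!)
= 2432902008176640000/(24 × 20922789888000)
= 4845

C(20,4) = 4845


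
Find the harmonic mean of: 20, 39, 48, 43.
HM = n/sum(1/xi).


Sum of reciprocals = 1/20 + 1/39 + 1/48 + 1/43 = 0.119730
HM = 4/0.119730 = 33.4085

HM = 33.4085


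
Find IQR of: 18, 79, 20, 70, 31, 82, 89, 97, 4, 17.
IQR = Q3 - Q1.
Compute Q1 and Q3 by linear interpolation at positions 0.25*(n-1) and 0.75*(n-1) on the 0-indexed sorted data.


Sorted: 4, 17, 18, 20, 31, 70, 79, 82, 89, 97
Q1 (25th %ile) = 18.5000
Q3 (75th %ile) = 81.2500
IQR = 81.2500 - 18.5000 = 62.7500

IQR = 62.7500


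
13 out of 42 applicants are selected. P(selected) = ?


P = 13/42 = 0.3095

P = 0.3095


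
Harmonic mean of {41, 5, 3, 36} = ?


Sum of reciprocals = 1/41 + 1/5 + 1/3 + 1/36 = 0.585501
HM = 4/0.585501 = 6.8318

HM = 6.8318


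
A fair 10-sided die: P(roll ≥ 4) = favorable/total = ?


Favorable outcomes (roll ≥ 4): 7
Total outcomes = 10
P = 7/10 = 0.7000

P = 0.7000


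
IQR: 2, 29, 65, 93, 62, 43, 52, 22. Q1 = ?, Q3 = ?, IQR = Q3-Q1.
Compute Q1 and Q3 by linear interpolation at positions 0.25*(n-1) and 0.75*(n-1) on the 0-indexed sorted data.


Sorted: 2, 22, 29, 43, 52, 62, 65, 93
Q1 (25th %ile) = 27.2500
Q3 (75th %ile) = 62.7500
IQR = 62.7500 - 27.2500 = 35.5000

IQR = 35.5000


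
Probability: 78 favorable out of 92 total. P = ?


P = 78/92 = 0.8478

P = 0.8478


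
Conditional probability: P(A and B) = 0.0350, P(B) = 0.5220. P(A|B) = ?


P(A|B) = 0.0350/0.5220 = 0.0670

P(A|B) = 0.0670


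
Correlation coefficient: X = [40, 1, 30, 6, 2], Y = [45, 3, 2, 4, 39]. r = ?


Mean X = 15.8000, Mean Y = 18.6000
SD X = 16.079801, SD Y = 19.210414
Cov = 99.120000
r = 99.120000/(16.079801*19.210414) = 0.3209

r = 0.3209


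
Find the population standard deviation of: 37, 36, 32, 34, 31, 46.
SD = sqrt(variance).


Mean = 36.0000
Variance = 24.3333
SD = sqrt(24.3333) = 4.9329

SD = 4.9329


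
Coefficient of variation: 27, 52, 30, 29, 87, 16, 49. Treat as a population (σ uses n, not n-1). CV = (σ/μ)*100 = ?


Mean = 41.4286
SD = 21.9926
CV = (21.9926/41.4286)*100 = 53.0855%

CV = 53.0855%


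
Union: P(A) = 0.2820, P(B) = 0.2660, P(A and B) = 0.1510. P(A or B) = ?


P(A∪B) = 0.2820 + 0.2660 - 0.1510
= 0.5480 - 0.1510
= 0.3970

P(A∪B) = 0.3970


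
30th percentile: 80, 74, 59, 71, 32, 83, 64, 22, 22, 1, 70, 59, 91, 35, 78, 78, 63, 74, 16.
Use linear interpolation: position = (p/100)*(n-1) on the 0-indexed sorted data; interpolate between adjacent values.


Sorted: 1, 16, 22, 22, 32, 35, 59, 59, 63, 64, 70, 71, 74, 74, 78, 78, 80, 83, 91
n = 19
Index = 30/100 * 18 = 5.4000
Lower = data[5] = 35, Upper = data[6] = 59
P30 = 35 + 0.4000*(24) = 44.6000

P30 = 44.6000


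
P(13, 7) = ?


P(13,7) = 13!/6!
= 6227020800/720
= 8648640

P(13,7) = 8648640


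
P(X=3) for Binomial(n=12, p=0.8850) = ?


C(12,3) = 220
p^3 = 0.693154
(1-p)^9 = 3.517876e-09
P = 220 * 0.693154 * 3.517876e-09 = 5.3645e-07

P(X=3) = 5.3645e-07


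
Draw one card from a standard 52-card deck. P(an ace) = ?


4 aces in 52 cards
P = 4/52 = 0.0769

P = 0.0769


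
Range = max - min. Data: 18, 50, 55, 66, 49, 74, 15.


Max = 74, Min = 15
Range = 74 - 15 = 59

Range = 59


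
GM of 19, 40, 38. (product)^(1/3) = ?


Product = 19 × 40 × 38 = 28880
GM = 28880^(1/3) = 30.6807

GM = 30.6807


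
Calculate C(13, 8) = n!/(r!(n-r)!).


C(13,8) = 13!/(8! × 5!)
= 6227020800/(40320 × 120)
= 1287

C(13,8) = 1287


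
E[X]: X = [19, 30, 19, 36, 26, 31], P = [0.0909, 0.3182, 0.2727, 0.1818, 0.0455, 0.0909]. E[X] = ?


E[X] = 19*0.0909 + 30*0.3182 + 19*0.2727 + 36*0.1818 + 26*0.0455 + 31*0.0909
= 1.7271 + 9.5460 + 5.1813 + 6.5448 + 1.1830 + 2.8179
= 27.0001

E[X] = 27.0001


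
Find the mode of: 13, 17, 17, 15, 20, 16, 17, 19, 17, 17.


Frequencies: 13:1, 15:1, 16:1, 17:5, 19:1, 20:1
Max frequency = 5
Mode = 17

Mode = 17


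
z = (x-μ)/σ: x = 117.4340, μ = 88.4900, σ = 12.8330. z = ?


z = (117.4340 - 88.4900)/12.8330
= 28.9440/12.8330
= 2.2554

z = 2.2554


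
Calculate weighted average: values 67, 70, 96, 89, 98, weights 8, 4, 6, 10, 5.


Numerator = 67*8 + 70*4 + 96*6 + 89*10 + 98*5 = 2772
Denominator = 8 + 4 + 6 + 10 + 5 = 33
WM = 2772/33 = 84.0000

WM = 84.0000


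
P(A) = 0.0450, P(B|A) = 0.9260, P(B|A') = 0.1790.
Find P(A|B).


P(B) = P(B|A)*P(A) + P(B|A')*P(A')
= 0.9260*0.0450 + 0.1790*0.9550
= 0.041670 + 0.170945 = 0.212615
P(A|B) = 0.041670/0.212615 = 0.1960

P(A|B) = 0.1960


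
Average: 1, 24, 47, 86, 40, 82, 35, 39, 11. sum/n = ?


Sum = 1 + 24 + 47 + 86 + 40 + 82 + 35 + 39 + 11 = 365
n = 9
Mean = 365/9 = 40.5556

Mean = 40.5556


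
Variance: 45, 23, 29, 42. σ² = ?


Mean = 34.7500
Squared deviations: 105.0625, 138.0625, 33.0625, 52.5625
Sum = 328.7500
Variance = 328.7500/4 = 82.1875

Variance = 82.1875


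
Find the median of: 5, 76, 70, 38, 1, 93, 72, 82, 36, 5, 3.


Sorted: 1, 3, 5, 5, 36, 38, 70, 72, 76, 82, 93
n = 11 (odd)
Middle value = 38

Median = 38


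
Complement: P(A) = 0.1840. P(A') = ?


P(not A) = 1 - 0.1840 = 0.8160

P(not A) = 0.8160


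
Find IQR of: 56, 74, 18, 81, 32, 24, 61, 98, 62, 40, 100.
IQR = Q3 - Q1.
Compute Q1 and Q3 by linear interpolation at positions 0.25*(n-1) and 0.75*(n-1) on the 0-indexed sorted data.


Sorted: 18, 24, 32, 40, 56, 61, 62, 74, 81, 98, 100
Q1 (25th %ile) = 36.0000
Q3 (75th %ile) = 77.5000
IQR = 77.5000 - 36.0000 = 41.5000

IQR = 41.5000


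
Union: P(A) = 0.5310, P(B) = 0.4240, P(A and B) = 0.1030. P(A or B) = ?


P(A∪B) = 0.5310 + 0.4240 - 0.1030
= 0.9550 - 0.1030
= 0.8520

P(A∪B) = 0.8520


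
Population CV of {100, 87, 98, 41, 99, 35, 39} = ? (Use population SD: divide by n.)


Mean = 71.2857
SD = 28.8579
CV = (28.8579/71.2857)*100 = 40.4820%

CV = 40.4820%


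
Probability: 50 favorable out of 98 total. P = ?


P = 50/98 = 0.5102

P = 0.5102


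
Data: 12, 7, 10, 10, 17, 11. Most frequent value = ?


Frequencies: 7:1, 10:2, 11:1, 12:1, 17:1
Max frequency = 2
Mode = 10

Mode = 10


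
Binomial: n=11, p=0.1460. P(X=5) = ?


C(11,5) = 462
p^5 = 6.633829e-05
(1-p)^6 = 0.387925
P = 462 * 6.633829e-05 * 0.387925 = 0.0119

P(X=5) = 0.0119


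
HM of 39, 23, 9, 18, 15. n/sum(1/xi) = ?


Sum of reciprocals = 1/39 + 1/23 + 1/9 + 1/18 + 1/15 = 0.302453
HM = 5/0.302453 = 16.5315

HM = 16.5315


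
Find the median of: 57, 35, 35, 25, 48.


Sorted: 25, 35, 35, 48, 57
n = 5 (odd)
Middle value = 35

Median = 35


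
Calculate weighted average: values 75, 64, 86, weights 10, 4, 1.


Numerator = 75*10 + 64*4 + 86*1 = 1092
Denominator = 10 + 4 + 1 = 15
WM = 1092/15 = 72.8000

WM = 72.8000


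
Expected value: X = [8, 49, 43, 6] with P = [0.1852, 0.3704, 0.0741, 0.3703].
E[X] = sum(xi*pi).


E[X] = 8*0.1852 + 49*0.3704 + 43*0.0741 + 6*0.3703
= 1.4816 + 18.1496 + 3.1863 + 2.2218
= 25.0393

E[X] = 25.0393


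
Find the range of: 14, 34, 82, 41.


Max = 82, Min = 14
Range = 82 - 14 = 68

Range = 68


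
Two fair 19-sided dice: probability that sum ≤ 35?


Total outcomes = 19×19 = 361
Favorable (sum ≤ 35): 355
P = 355/361 = 0.9834

P = 0.9834


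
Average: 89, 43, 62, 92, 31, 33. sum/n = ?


Sum = 89 + 43 + 62 + 92 + 31 + 33 = 350
n = 6
Mean = 350/6 = 58.3333

Mean = 58.3333


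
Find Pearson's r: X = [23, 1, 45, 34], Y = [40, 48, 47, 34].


Mean X = 25.7500, Mean Y = 42.2500
SD X = 16.269219, SD Y = 5.673403
Cov = -28.187500
r = -28.187500/(16.269219*5.673403) = -0.3054

r = -0.3054


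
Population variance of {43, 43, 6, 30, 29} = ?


Mean = 30.2000
Squared deviations: 163.8400, 163.8400, 585.6400, 0.0400, 1.4400
Sum = 914.8000
Variance = 914.8000/5 = 182.9600

Variance = 182.9600


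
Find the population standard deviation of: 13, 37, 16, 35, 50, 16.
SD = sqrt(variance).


Mean = 27.8333
Variance = 187.8056
SD = sqrt(187.8056) = 13.7042

SD = 13.7042


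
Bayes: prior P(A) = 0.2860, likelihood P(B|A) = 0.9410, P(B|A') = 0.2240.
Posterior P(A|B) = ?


P(B) = P(B|A)*P(A) + P(B|A')*P(A')
= 0.9410*0.2860 + 0.2240*0.7140
= 0.269126 + 0.159936 = 0.429062
P(A|B) = 0.269126/0.429062 = 0.6272

P(A|B) = 0.6272


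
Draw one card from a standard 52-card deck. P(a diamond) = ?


13 diamonds in 52 cards
P = 13/52 = 0.2500

P = 0.2500


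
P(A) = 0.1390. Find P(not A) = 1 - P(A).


P(not A) = 1 - 0.1390 = 0.8610

P(not A) = 0.8610


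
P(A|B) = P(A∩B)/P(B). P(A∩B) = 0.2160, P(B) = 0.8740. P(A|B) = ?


P(A|B) = 0.2160/0.8740 = 0.2471

P(A|B) = 0.2471


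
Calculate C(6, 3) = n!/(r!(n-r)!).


C(6,3) = 6!/(3! × 3!)
= 720/(6 × 6)
= 20

C(6,3) = 20


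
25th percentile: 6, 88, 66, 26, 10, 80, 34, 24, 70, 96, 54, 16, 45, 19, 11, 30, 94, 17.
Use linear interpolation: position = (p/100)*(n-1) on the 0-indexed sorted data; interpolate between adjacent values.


Sorted: 6, 10, 11, 16, 17, 19, 24, 26, 30, 34, 45, 54, 66, 70, 80, 88, 94, 96
n = 18
Index = 25/100 * 17 = 4.2500
Lower = data[4] = 17, Upper = data[5] = 19
P25 = 17 + 0.2500*(2) = 17.5000

P25 = 17.5000


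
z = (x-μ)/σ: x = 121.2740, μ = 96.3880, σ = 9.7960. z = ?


z = (121.2740 - 96.3880)/9.7960
= 24.8860/9.7960
= 2.5404

z = 2.5404


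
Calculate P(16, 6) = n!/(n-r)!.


P(16,6) = 16!/10!
= 20922789888000/3628800
= 5765760

P(16,6) = 5765760


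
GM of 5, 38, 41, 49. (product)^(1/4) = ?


Product = 5 × 38 × 41 × 49 = 381710
GM = 381710^(1/4) = 24.8561

GM = 24.8561


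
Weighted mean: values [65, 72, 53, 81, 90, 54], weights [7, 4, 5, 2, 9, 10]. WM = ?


Numerator = 65*7 + 72*4 + 53*5 + 81*2 + 90*9 + 54*10 = 2520
Denominator = 7 + 4 + 5 + 2 + 9 + 10 = 37
WM = 2520/37 = 68.1081

WM = 68.1081


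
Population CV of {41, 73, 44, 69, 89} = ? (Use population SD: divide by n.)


Mean = 63.2000
SD = 18.2033
CV = (18.2033/63.2000)*100 = 28.8027%

CV = 28.8027%


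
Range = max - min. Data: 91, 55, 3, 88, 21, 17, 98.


Max = 98, Min = 3
Range = 98 - 3 = 95

Range = 95


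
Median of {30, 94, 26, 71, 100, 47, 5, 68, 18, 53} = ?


Sorted: 5, 18, 26, 30, 47, 53, 68, 71, 94, 100
n = 10 (even)
Middle values: 47 and 53
Median = (47+53)/2 = 50.0000

Median = 50.0000


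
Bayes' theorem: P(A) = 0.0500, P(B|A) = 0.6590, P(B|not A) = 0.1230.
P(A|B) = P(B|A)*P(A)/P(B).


P(B) = P(B|A)*P(A) + P(B|A')*P(A')
= 0.6590*0.0500 + 0.1230*0.9500
= 0.032950 + 0.116850 = 0.149800
P(A|B) = 0.032950/0.149800 = 0.2200

P(A|B) = 0.2200


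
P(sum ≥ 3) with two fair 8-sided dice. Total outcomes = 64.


Total outcomes = 8×8 = 64
Favorable (sum ≥ 3): 63
P = 63/64 = 0.9844

P = 0.9844


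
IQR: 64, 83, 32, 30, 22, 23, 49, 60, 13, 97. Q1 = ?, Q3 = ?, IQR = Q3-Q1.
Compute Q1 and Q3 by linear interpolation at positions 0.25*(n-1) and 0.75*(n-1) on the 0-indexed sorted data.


Sorted: 13, 22, 23, 30, 32, 49, 60, 64, 83, 97
Q1 (25th %ile) = 24.7500
Q3 (75th %ile) = 63.0000
IQR = 63.0000 - 24.7500 = 38.2500

IQR = 38.2500


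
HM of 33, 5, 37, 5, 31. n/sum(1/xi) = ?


Sum of reciprocals = 1/33 + 1/5 + 1/37 + 1/5 + 1/31 = 0.489588
HM = 5/0.489588 = 10.2127

HM = 10.2127


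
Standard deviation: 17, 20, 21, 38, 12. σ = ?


Mean = 21.6000
Variance = 77.0400
SD = sqrt(77.0400) = 8.7772

SD = 8.7772


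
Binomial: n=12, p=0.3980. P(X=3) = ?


C(12,3) = 220
p^3 = 0.063045
(1-p)^9 = 0.010384
P = 220 * 0.063045 * 0.010384 = 0.1440

P(X=3) = 0.1440


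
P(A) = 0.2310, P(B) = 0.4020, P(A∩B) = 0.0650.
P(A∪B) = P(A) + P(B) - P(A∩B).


P(A∪B) = 0.2310 + 0.4020 - 0.0650
= 0.6330 - 0.0650
= 0.5680

P(A∪B) = 0.5680


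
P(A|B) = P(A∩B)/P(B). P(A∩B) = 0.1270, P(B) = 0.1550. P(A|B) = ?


P(A|B) = 0.1270/0.1550 = 0.8194

P(A|B) = 0.8194


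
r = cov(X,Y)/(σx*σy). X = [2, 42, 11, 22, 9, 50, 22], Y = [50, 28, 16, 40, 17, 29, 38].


Mean X = 22.5714, Mean Y = 31.1429
SD X = 16.351995, SD Y = 11.494453
Cov = -21.367347
r = -21.367347/(16.351995*11.494453) = -0.1137

r = -0.1137


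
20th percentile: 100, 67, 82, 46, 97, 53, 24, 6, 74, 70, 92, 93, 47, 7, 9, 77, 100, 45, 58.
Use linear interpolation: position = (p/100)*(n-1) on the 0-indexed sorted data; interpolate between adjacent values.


Sorted: 6, 7, 9, 24, 45, 46, 47, 53, 58, 67, 70, 74, 77, 82, 92, 93, 97, 100, 100
n = 19
Index = 20/100 * 18 = 3.6000
Lower = data[3] = 24, Upper = data[4] = 45
P20 = 24 + 0.6000*(21) = 36.6000

P20 = 36.6000


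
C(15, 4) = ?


C(15,4) = 15!/(4! × 11!)
= 1307674368000/(24 × 39916800)
= 1365

C(15,4) = 1365


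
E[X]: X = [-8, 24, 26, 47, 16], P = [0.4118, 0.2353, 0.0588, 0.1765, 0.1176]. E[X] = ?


E[X] = -8*0.4118 + 24*0.2353 + 26*0.0588 + 47*0.1765 + 16*0.1176
= -3.2944 + 5.6472 + 1.5288 + 8.2955 + 1.8816
= 14.0587

E[X] = 14.0587


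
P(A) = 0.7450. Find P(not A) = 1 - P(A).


P(not A) = 1 - 0.7450 = 0.2550

P(not A) = 0.2550


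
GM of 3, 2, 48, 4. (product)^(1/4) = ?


Product = 3 × 2 × 48 × 4 = 1152
GM = 1152^(1/4) = 5.8259

GM = 5.8259


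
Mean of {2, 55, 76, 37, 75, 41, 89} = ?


Sum = 2 + 55 + 76 + 37 + 75 + 41 + 89 = 375
n = 7
Mean = 375/7 = 53.5714

Mean = 53.5714


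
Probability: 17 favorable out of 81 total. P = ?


P = 17/81 = 0.2099

P = 0.2099


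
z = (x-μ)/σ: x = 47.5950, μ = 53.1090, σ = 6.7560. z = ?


z = (47.5950 - 53.1090)/6.7560
= -5.5140/6.7560
= -0.8162

z = -0.8162


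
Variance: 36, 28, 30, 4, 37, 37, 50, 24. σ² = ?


Mean = 30.7500
Squared deviations: 27.5625, 7.5625, 0.5625, 715.5625, 39.0625, 39.0625, 370.5625, 45.5625
Sum = 1245.5000
Variance = 1245.5000/8 = 155.6875

Variance = 155.6875


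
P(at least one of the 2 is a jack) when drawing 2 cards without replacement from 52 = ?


P(at least one) = 1 - P(none)
P(none) = (48/52) × (47/51) = 0.850679
P(at least one) = 1 - 0.850679 = 0.1493

P = 0.1493


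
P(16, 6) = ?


P(16,6) = 16!/10!
= 20922789888000/3628800
= 5765760

P(16,6) = 5765760


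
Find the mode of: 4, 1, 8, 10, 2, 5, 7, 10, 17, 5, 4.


Frequencies: 1:1, 2:1, 4:2, 5:2, 7:1, 8:1, 10:2, 17:1
Max frequency = 2
Mode = 4, 5, 10

Mode = 4, 5, 10


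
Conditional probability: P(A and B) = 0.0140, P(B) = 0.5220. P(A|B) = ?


P(A|B) = 0.0140/0.5220 = 0.0268

P(A|B) = 0.0268


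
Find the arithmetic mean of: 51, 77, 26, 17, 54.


Sum = 51 + 77 + 26 + 17 + 54 = 225
n = 5
Mean = 225/5 = 45.0000

Mean = 45.0000


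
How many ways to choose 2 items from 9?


C(9,2) = 9!/(2! × 7!)
= 362880/(2 × 5040)
= 36

C(9,2) = 36


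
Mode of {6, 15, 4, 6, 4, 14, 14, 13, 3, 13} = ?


Frequencies: 3:1, 4:2, 6:2, 13:2, 14:2, 15:1
Max frequency = 2
Mode = 4, 6, 13, 14

Mode = 4, 6, 13, 14


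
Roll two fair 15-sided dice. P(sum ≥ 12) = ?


Total outcomes = 15×15 = 225
Favorable (sum ≥ 12): 170
P = 170/225 = 0.7556

P = 0.7556


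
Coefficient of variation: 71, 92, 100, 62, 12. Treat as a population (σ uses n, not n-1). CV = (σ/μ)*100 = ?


Mean = 67.4000
SD = 30.9167
CV = (30.9167/67.4000)*100 = 45.8704%

CV = 45.8704%


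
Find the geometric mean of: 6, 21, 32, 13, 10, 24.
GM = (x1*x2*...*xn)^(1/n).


Product = 6 × 21 × 32 × 13 × 10 × 24 = 12579840
GM = 12579840^(1/6) = 15.2503

GM = 15.2503


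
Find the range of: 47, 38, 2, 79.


Max = 79, Min = 2
Range = 79 - 2 = 77

Range = 77


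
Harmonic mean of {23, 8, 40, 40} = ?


Sum of reciprocals = 1/23 + 1/8 + 1/40 + 1/40 = 0.218478
HM = 4/0.218478 = 18.3085

HM = 18.3085


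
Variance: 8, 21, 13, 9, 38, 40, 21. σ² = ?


Mean = 21.4286
Squared deviations: 180.3265, 0.1837, 71.0408, 154.4694, 274.6122, 344.8980, 0.1837
Sum = 1025.7143
Variance = 1025.7143/7 = 146.5306

Variance = 146.5306


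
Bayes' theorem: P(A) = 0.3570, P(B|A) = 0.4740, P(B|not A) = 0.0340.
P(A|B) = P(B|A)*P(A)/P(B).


P(B) = P(B|A)*P(A) + P(B|A')*P(A')
= 0.4740*0.3570 + 0.0340*0.6430
= 0.169218 + 0.021862 = 0.191080
P(A|B) = 0.169218/0.191080 = 0.8856

P(A|B) = 0.8856


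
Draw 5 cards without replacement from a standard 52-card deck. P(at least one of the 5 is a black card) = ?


P(at least one) = 1 - P(none)
P(none) = (26/52) × (25/51) × (24/50) × (23/49) × (22/48) = 0.025310
P(at least one) = 1 - 0.025310 = 0.9747

P = 0.9747


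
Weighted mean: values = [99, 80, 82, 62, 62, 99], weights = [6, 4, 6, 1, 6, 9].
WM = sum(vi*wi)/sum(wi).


Numerator = 99*6 + 80*4 + 82*6 + 62*1 + 62*6 + 99*9 = 2731
Denominator = 6 + 4 + 6 + 1 + 6 + 9 = 32
WM = 2731/32 = 85.3438

WM = 85.3438


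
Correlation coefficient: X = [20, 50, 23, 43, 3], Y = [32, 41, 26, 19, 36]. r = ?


Mean X = 27.8000, Mean Y = 30.8000
SD X = 16.868906, SD Y = 7.678542
Cov = -13.640000
r = -13.640000/(16.868906*7.678542) = -0.1053

r = -0.1053


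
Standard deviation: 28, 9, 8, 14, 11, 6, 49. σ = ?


Mean = 17.8571
Variance = 207.2653
SD = sqrt(207.2653) = 14.3967

SD = 14.3967


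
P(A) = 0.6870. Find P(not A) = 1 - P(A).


P(not A) = 1 - 0.6870 = 0.3130

P(not A) = 0.3130


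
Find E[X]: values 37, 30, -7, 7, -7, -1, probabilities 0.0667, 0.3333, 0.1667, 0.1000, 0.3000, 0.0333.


E[X] = 37*0.0667 + 30*0.3333 - 7*0.1667 + 7*0.1000 - 7*0.3000 - 1*0.0333
= 2.4679 + 9.9990 - 1.1669 + 0.7000 - 2.1000 - 0.0333
= 9.8667

E[X] = 9.8667


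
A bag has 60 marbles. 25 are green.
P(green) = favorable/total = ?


P = 25/60 = 0.4167

P = 0.4167


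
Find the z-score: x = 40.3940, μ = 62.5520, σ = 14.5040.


z = (40.3940 - 62.5520)/14.5040
= -22.1580/14.5040
= -1.5277

z = -1.5277


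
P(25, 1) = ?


P(25,1) = 25!/24!
= 15511210043330985984000000/620448401733239439360000
= 25

P(25,1) = 25


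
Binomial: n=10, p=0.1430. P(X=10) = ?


C(10,10) = 1
p^10 = 3.575694e-09
(1-p)^0 = 1.000000
P = 1 * 3.575694e-09 * 1.000000 = 3.5757e-09

P(X=10) = 3.5757e-09


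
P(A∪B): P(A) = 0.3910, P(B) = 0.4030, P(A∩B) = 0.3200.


P(A∪B) = 0.3910 + 0.4030 - 0.3200
= 0.7940 - 0.3200
= 0.4740

P(A∪B) = 0.4740


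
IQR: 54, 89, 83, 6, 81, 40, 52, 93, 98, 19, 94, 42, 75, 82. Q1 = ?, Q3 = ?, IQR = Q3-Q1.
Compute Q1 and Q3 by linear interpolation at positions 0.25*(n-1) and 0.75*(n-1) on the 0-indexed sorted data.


Sorted: 6, 19, 40, 42, 52, 54, 75, 81, 82, 83, 89, 93, 94, 98
Q1 (25th %ile) = 44.5000
Q3 (75th %ile) = 87.5000
IQR = 87.5000 - 44.5000 = 43.0000

IQR = 43.0000


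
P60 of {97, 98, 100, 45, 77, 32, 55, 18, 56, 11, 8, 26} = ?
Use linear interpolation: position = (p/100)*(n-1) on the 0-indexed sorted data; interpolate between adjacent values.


Sorted: 8, 11, 18, 26, 32, 45, 55, 56, 77, 97, 98, 100
n = 12
Index = 60/100 * 11 = 6.6000
Lower = data[6] = 55, Upper = data[7] = 56
P60 = 55 + 0.6000*(1) = 55.6000

P60 = 55.6000


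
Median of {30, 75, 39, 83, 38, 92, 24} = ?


Sorted: 24, 30, 38, 39, 75, 83, 92
n = 7 (odd)
Middle value = 39

Median = 39


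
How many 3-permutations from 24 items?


P(24,3) = 24!/21!
= 620448401733239439360000/51090942171709440000
= 12144

P(24,3) = 12144


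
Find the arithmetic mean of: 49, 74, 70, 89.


Sum = 49 + 74 + 70 + 89 = 282
n = 4
Mean = 282/4 = 70.5000

Mean = 70.5000


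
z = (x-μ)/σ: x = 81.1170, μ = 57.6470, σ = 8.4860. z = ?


z = (81.1170 - 57.6470)/8.4860
= 23.4700/8.4860
= 2.7657

z = 2.7657


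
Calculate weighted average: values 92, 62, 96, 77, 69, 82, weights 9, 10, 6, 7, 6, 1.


Numerator = 92*9 + 62*10 + 96*6 + 77*7 + 69*6 + 82*1 = 3059
Denominator = 9 + 10 + 6 + 7 + 6 + 1 = 39
WM = 3059/39 = 78.4359

WM = 78.4359


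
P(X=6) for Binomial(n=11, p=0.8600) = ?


C(11,6) = 462
p^6 = 0.404567
(1-p)^5 = 5.378240e-05
P = 462 * 0.404567 * 5.378240e-05 = 0.0101

P(X=6) = 0.0101


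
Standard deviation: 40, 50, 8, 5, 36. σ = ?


Mean = 27.8000
Variance = 324.1600
SD = sqrt(324.1600) = 18.0044

SD = 18.0044


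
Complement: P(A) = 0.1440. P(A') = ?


P(not A) = 1 - 0.1440 = 0.8560

P(not A) = 0.8560


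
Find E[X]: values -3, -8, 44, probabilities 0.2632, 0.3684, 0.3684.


E[X] = -3*0.2632 - 8*0.3684 + 44*0.3684
= -0.7896 - 2.9472 + 16.2096
= 12.4728

E[X] = 12.4728


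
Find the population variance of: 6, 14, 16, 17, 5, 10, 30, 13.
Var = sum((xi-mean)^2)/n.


Mean = 13.8750
Squared deviations: 62.0156, 0.0156, 4.5156, 9.7656, 78.7656, 15.0156, 260.0156, 0.7656
Sum = 430.8750
Variance = 430.8750/8 = 53.8594

Variance = 53.8594


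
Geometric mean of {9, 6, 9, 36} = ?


Product = 9 × 6 × 9 × 36 = 17496
GM = 17496^(1/4) = 11.5010

GM = 11.5010


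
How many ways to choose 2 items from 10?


C(10,2) = 10!/(2! × 8!)
= 3628800/(2 × 40320)
= 45

C(10,2) = 45


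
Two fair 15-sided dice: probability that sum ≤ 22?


Total outcomes = 15×15 = 225
Favorable (sum ≤ 22): 189
P = 189/225 = 0.8400

P = 0.8400


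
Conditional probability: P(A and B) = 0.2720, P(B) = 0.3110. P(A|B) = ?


P(A|B) = 0.2720/0.3110 = 0.8746

P(A|B) = 0.8746


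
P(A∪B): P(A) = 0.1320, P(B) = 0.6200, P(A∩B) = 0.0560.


P(A∪B) = 0.1320 + 0.6200 - 0.0560
= 0.7520 - 0.0560
= 0.6960

P(A∪B) = 0.6960


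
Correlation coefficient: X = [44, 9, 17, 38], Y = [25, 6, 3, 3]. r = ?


Mean X = 27.0000, Mean Y = 9.2500
SD X = 14.439529, SD Y = 9.175375
Cov = 80.000000
r = 80.000000/(14.439529*9.175375) = 0.6038

r = 0.6038


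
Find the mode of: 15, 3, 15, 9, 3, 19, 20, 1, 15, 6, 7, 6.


Frequencies: 1:1, 3:2, 6:2, 7:1, 9:1, 15:3, 19:1, 20:1
Max frequency = 3
Mode = 15

Mode = 15


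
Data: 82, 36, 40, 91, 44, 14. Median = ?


Sorted: 14, 36, 40, 44, 82, 91
n = 6 (even)
Middle values: 40 and 44
Median = (40+44)/2 = 42.0000

Median = 42.0000


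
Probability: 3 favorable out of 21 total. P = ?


P = 3/21 = 0.1429

P = 0.1429


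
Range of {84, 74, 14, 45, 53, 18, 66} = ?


Max = 84, Min = 14
Range = 84 - 14 = 70

Range = 70


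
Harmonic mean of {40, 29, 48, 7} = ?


Sum of reciprocals = 1/40 + 1/29 + 1/48 + 1/7 = 0.223173
HM = 4/0.223173 = 17.9233

HM = 17.9233


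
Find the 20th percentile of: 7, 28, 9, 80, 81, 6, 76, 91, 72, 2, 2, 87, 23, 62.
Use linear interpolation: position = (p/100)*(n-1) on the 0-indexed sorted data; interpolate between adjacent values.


Sorted: 2, 2, 6, 7, 9, 23, 28, 62, 72, 76, 80, 81, 87, 91
n = 14
Index = 20/100 * 13 = 2.6000
Lower = data[2] = 6, Upper = data[3] = 7
P20 = 6 + 0.6000*(1) = 6.6000

P20 = 6.6000


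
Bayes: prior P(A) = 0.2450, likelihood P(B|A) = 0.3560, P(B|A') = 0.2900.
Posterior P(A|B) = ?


P(B) = P(B|A)*P(A) + P(B|A')*P(A')
= 0.3560*0.2450 + 0.2900*0.7550
= 0.087220 + 0.218950 = 0.306170
P(A|B) = 0.087220/0.306170 = 0.2849

P(A|B) = 0.2849


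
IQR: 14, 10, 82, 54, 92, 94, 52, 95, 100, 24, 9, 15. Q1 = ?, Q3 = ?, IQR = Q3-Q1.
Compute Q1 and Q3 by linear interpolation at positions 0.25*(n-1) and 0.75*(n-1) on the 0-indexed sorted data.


Sorted: 9, 10, 14, 15, 24, 52, 54, 82, 92, 94, 95, 100
Q1 (25th %ile) = 14.7500
Q3 (75th %ile) = 92.5000
IQR = 92.5000 - 14.7500 = 77.7500

IQR = 77.7500
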